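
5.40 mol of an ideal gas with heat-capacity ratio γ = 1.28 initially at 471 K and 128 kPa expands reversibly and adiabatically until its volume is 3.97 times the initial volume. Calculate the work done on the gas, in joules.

V₁ = nRT₁/P₁ = 5.40×8.314×471/128 = 165 L.
Adiabatic: TV^(γ−1) = const ⇒ T₂ = 471×(0.252)^0.280 = 320 K; PV^γ = const ⇒ P₂ = 21.9 kPa.
ΔU = nCvΔT = 5.40×29.7×(320−471) = -24200 J.
Q = 0 for an adiabatic process, so W = −ΔU = 24200 J.
Work done on the gas = −W_by = -24200 J.

-24200 J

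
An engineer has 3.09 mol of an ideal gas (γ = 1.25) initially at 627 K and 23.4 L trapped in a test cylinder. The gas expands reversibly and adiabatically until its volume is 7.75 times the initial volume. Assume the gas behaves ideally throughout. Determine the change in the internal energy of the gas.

-25800 J

P₁ = nRT₁/V₁ = 3.09×8.314×627/23.4 = 688 kPa.
Adiabatic: TV^(γ−1) = const ⇒ T₂ = 627×(0.129)^0.250 = 376 K; PV^γ = const ⇒ P₂ = 53.2 kPa.
For an ideal gas ΔU = nCvΔT with Cv = R/(γ−1) = 33.3 J/(mol·K).
ΔU = 3.09×33.3×(376−627) = -25800 J.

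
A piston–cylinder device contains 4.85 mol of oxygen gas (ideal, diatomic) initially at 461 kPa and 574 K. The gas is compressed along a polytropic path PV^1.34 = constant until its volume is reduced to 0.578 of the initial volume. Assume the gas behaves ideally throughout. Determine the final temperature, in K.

692 K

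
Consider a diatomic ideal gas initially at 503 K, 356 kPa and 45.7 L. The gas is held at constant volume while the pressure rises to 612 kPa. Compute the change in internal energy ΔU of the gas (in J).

n = P₁V₁/(RT₁) = 356×45.7/(8.314×503) = 3.89 mol.
Isochoric: V stays 45.7 L; P/T = const ⇒ T₂ = 865 K, P₂ = 612 kPa.
For an ideal gas ΔU = nCvΔT with Cv = (5/2)R = 20.8 J/(mol·K).
ΔU = 3.89×20.8×(865−503) = 29200 J.

29200 J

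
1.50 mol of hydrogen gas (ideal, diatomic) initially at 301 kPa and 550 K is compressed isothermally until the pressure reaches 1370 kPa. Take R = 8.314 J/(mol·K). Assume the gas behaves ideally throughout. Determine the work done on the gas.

V₁ = nRT₁/P₁ = 1.50×8.314×550/301 = 22.8 L.
Isothermal: T stays 550 K; PV = const ⇒ V₂ = 5.01 L, P₂ = 1370 kPa.
W = nRT ln(V₂/V₁) = 1.50×8.314×550×ln(0.220) = -10400 J.
Work done on the gas = −W_by = 10400 J.

10400 J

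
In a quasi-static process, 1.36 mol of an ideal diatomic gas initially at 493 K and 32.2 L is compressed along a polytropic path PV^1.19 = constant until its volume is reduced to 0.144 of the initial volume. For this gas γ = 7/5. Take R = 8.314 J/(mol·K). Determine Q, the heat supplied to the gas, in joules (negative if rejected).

-6860 J

P₁ = nRT₁/V₁ = 1.36×8.314×493/32.2 = 173 kPa.
Polytropic n=1.19: T₂ = T₁(V₁/V₂)^(n−1) = 493×(6.94)^0.19 = 712 K; P₂ = P₁(V₁/V₂)^n = 1740 kPa.
W = (P₁V₁−P₂V₂)/(n−1) = (173×32.2−1740×4.64)/0.19 = -13100 J.
ΔU = nCvΔT = 1.36×20.8×(712−493) = 6200 J.
Q = ΔU + W = -6860 J.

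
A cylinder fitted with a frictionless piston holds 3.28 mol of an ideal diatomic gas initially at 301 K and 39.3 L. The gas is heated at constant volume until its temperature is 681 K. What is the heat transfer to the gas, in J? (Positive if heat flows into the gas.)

P₁ = nRT₁/V₁ = 3.28×8.314×301/39.3 = 209 kPa.
Isochoric: V stays 39.3 L; P/T = const ⇒ T₂ = 681 K, P₂ = 473 kPa.
W = 0 (no volume change).
ΔU = nCvΔT = 3.28×20.8×(681−301) = 25900 J.
Q = ΔU = 25900 J.

25900 J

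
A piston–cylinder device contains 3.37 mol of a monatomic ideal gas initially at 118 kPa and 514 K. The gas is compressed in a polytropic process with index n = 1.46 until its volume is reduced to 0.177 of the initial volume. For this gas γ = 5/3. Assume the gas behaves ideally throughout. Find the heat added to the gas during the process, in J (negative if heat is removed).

V₁ = nRT₁/P₁ = 3.37×8.314×514/118 = 122 L.
Polytropic n=1.46: T₂ = T₁(V₁/V₂)^(n−1) = 514×(5.65)^0.46 = 1140 K; P₂ = P₁(V₁/V₂)^n = 1480 kPa.
W = (P₁V₁−P₂V₂)/(n−1) = (118×122−1480×21.6)/0.46 = -38100 J.
ΔU = nCvΔT = 3.37×12.5×(1140−514) = 26300 J.
Q = ΔU + W = -11800 J.

-11800 J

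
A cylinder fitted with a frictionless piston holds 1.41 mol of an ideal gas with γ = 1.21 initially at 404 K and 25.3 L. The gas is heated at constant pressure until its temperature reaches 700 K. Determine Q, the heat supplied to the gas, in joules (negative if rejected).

P₁ = nRT₁/V₁ = 1.41×8.314×404/25.3 = 187 kPa.
Isobaric: P stays 187 kPa; V/T = const ⇒ T₂ = 700 K, V₂ = 43.8 L.
W = PΔV = 187×(43.8−25.3) kPa·L = 3470 J.
ΔU = nCvΔT = 1.41×39.6×(700−404) = 16500 J.
Q = ΔU + W = nCpΔT = 20000 J.

20000 J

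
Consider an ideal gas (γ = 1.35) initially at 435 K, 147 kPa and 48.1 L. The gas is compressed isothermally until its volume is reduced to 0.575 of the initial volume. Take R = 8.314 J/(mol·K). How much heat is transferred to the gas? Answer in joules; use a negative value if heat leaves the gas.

n = P₁V₁/(RT₁) = 147×48.1/(8.314×435) = 1.96 mol.
Isothermal: T stays 435 K; PV = const ⇒ V₂ = 27.7 L, P₂ = 256 kPa.
ΔU = 0 (ideal gas, T constant).
W = nRT ln(V₂/V₁) = 1.96×8.314×435×ln(0.575) = -3910 J.
Q = ΔU + W = -3910 J.

-3910 J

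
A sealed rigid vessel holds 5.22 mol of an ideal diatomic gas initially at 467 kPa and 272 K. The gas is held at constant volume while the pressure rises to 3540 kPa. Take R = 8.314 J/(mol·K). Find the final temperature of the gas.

2060 K

V₁ = nRT₁/P₁ = 5.22×8.314×272/467 = 25.3 L.
Isochoric: V stays 25.3 L; P/T = const ⇒ T₂ = 2060 K, P₂ = 3540 kPa.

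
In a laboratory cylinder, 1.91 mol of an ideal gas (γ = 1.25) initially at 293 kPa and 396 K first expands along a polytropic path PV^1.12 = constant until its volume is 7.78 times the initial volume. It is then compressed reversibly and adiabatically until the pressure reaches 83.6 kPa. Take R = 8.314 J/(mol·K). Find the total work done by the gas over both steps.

6870 J

V₁ = nRT₁/P₁ = 1.91×8.314×396/293 = 21.5 L.
Step 1 — Polytropic n=1.12: T₂ = T₁(V₁/V₂)^(n−1) = 396×(0.129)^0.12 = 310 K; P₂ = P₁(V₁/V₂)^n = 29.4 kPa.
W = (P₁V₁−P₂V₂)/(n−1) = (293×21.5−29.4×167)/0.12 = 11400 J.
ΔU = nCvΔT = 1.91×33.3×(310−396) = -5490 J.
Q = ΔU + W = 5950 J.
State after step 1: P = 29.4 kPa, V = 167 L, T = 310 K.
Step 2 — Adiabatic: T₂/T₁ = (P₂/P₁)^((γ−1)/γ) ⇒ T₂ = 310×(2.84)^0.200 = 381 K; V₂ = 72.5 L.
ΔU = nCvΔT = 1.91×33.3×(381−310) = 4560 J.
Q = 0 for an adiabatic process, so W = −ΔU = -4560 J.
Net over both steps: W = 6870 J, Q = 5950 J, ΔU = -925 J.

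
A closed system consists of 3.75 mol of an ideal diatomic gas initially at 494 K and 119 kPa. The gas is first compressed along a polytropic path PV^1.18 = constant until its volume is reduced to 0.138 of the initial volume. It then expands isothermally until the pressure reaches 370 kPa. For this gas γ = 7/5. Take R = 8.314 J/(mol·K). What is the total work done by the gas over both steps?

V₁ = nRT₁/P₁ = 3.75×8.314×494/119 = 129 L.
Step 1 — Polytropic n=1.18: T₂ = T₁(V₁/V₂)^(n−1) = 494×(7.25)^0.18 = 706 K; P₂ = P₁(V₁/V₂)^n = 1230 kPa.
W = (P₁V₁−P₂V₂)/(n−1) = (119×129−1230×17.9)/0.18 = -36600 J.
ΔU = nCvΔT = 3.75×20.8×(706−494) = 16500 J.
Q = ΔU + W = -20200 J.
State after step 1: P = 1230 kPa, V = 17.9 L, T = 706 K.
Step 2 — Isothermal: T stays 706 K; PV = const ⇒ V₂ = 59.5 L, P₂ = 370 kPa.
ΔU = 0 (ideal gas, T constant).
W = nRT ln(V₂/V₁) = 3.75×8.314×706×ln(3.33) = 26500 J.
Q = ΔU + W = 26500 J.
Net over both steps: W = -10200 J, Q = 6300 J, ΔU = 16500 J.

-10200 J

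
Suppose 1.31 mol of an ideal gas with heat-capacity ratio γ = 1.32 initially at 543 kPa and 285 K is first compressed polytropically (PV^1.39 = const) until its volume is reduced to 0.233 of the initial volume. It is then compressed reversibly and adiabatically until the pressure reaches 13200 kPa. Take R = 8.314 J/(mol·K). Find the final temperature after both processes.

V₁ = nRT₁/P₁ = 1.31×8.314×285/543 = 5.72 L.
Step 1 — Polytropic n=1.39: T₂ = T₁(V₁/V₂)^(n−1) = 285×(4.29)^0.39 = 503 K; P₂ = P₁(V₁/V₂)^n = 4110 kPa.
W = (P₁V₁−P₂V₂)/(n−1) = (543×5.72−4110×1.33)/0.39 = -6090 J.
ΔU = nCvΔT = 1.31×26.0×(503−285) = 7420 J.
Q = ΔU + W = 1330 J.
State after step 1: P = 4110 kPa, V = 1.33 L, T = 503 K.
Step 2 — Adiabatic: T₂/T₁ = (P₂/P₁)^((γ−1)/γ) ⇒ T₂ = 503×(3.21)^0.242 = 667 K; V₂ = 0.551 L.
ΔU = nCvΔT = 1.31×26.0×(667−503) = 5590 J.
Q = 0 for an adiabatic process, so W = −ΔU = -5590 J.
Net over both steps: W = -11700 J, Q = 1330 J, ΔU = 13000 J.

667 K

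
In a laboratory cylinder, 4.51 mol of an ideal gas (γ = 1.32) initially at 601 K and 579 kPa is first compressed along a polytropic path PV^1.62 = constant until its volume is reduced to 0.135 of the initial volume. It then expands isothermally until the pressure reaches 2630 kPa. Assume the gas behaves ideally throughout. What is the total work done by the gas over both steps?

45500 J

V₁ = nRT₁/P₁ = 4.51×8.314×601/579 = 38.9 L.
Step 1 — Polytropic n=1.62: T₂ = T₁(V₁/V₂)^(n−1) = 601×(7.41)^0.62 = 2080 K; P₂ = P₁(V₁/V₂)^n = 14800 kPa.
W = (P₁V₁−P₂V₂)/(n−1) = (579×38.9−14800×5.25)/0.62 = -89400 J.
ΔU = nCvΔT = 4.51×26.0×(2080−601) = 173000 J.
Q = ΔU + W = 83900 J.
State after step 1: P = 14800 kPa, V = 5.25 L, T = 2080 K.
Step 2 — Isothermal: T stays 2080 K; PV = const ⇒ V₂ = 29.7 L, P₂ = 2630 kPa.
ΔU = 0 (ideal gas, T constant).
W = nRT ln(V₂/V₁) = 4.51×8.314×2080×ln(5.64) = 135000 J.
Q = ΔU + W = 135000 J.
Net over both steps: W = 45500 J, Q = 219000 J, ΔU = 173000 J.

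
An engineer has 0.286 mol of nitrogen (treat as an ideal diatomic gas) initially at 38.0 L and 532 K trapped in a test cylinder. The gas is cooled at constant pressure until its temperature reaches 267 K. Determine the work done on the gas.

P₁ = nRT₁/V₁ = 0.286×8.314×532/38.0 = 33.3 kPa.
Isobaric: P stays 33.3 kPa; V/T = const ⇒ T₂ = 267 K, V₂ = 19.1 L.
W = PΔV = 33.3×(19.1−38.0) kPa·L = -630 J.
Work done on the gas = −W_by = 630 J.

630 J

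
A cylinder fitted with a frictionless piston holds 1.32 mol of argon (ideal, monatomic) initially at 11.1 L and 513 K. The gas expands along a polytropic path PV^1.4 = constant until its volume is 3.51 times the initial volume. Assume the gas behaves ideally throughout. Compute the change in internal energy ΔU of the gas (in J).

-3330 J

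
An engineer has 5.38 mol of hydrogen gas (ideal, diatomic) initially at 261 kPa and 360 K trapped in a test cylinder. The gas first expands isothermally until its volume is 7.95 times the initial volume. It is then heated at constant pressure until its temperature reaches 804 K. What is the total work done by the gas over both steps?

V₁ = nRT₁/P₁ = 5.38×8.314×360/261 = 61.7 L.
Step 1 — Isothermal: T stays 360 K; PV = const ⇒ V₂ = 490 L, P₂ = 32.8 kPa.
ΔU = 0 (ideal gas, T constant).
W = nRT ln(V₂/V₁) = 5.38×8.314×360×ln(7.95) = 33400 J.
Q = ΔU + W = 33400 J.
State after step 1: P = 32.8 kPa, V = 490 L, T = 360 K.
Step 2 — Isobaric: P stays 32.8 kPa; V/T = const ⇒ T₂ = 804 K, V₂ = 1100 L.
W = PΔV = 32.8×(1100−490) kPa·L = 19900 J.
ΔU = nCvΔT = 5.38×20.8×(804−360) = 49600 J.
Q = ΔU + W = nCpΔT = 69500 J.
Net over both steps: W = 53200 J, Q = 103000 J, ΔU = 49600 J.

53200 J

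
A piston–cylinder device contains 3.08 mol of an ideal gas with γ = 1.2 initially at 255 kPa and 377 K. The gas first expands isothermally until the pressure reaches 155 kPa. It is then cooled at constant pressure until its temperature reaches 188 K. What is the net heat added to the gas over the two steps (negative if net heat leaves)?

V₁ = nRT₁/P₁ = 3.08×8.314×377/255 = 37.9 L.
Step 1 — Isothermal: T stays 377 K; PV = const ⇒ V₂ = 62.3 L, P₂ = 155 kPa.
ΔU = 0 (ideal gas, T constant).
W = nRT ln(V₂/V₁) = 3.08×8.314×377×ln(1.65) = 4810 J.
Q = ΔU + W = 4810 J.
State after step 1: P = 155 kPa, V = 62.3 L, T = 377 K.
Step 2 — Isobaric: P stays 155 kPa; V/T = const ⇒ T₂ = 188 K, V₂ = 31.1 L.
W = PΔV = 155×(31.1−62.3) kPa·L = -4840 J.
ΔU = nCvΔT = 3.08×41.6×(188−377) = -24200 J.
Q = ΔU + W = nCpΔT = -29000 J.
Net over both steps: W = -33.7 J, Q = -24200 J, ΔU = -24200 J.

-24200 J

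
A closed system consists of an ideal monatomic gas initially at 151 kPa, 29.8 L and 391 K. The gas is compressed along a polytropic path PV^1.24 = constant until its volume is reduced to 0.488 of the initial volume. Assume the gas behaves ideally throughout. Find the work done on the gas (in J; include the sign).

n = P₁V₁/(RT₁) = 151×29.8/(8.314×391) = 1.38 mol.
Polytropic n=1.24: T₂ = T₁(V₁/V₂)^(n−1) = 391×(2.05)^0.24 = 464 K; P₂ = P₁(V₁/V₂)^n = 368 kPa.
W = (P₁V₁−P₂V₂)/(n−1) = (151×29.8−368×14.5)/0.24 = -3520 J.
Work done on the gas = −W_by = 3520 J.

3520 J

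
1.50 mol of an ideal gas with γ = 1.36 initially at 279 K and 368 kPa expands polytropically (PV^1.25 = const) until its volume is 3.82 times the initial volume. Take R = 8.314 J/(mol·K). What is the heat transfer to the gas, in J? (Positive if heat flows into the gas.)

V₁ = nRT₁/P₁ = 1.50×8.314×279/368 = 9.45 L.
Polytropic n=1.25: T₂ = T₁(V₁/V₂)^(n−1) = 279×(0.262)^0.25 = 200 K; P₂ = P₁(V₁/V₂)^n = 68.9 kPa.
W = (P₁V₁−P₂V₂)/(n−1) = (368×9.45−68.9×36.1)/0.25 = 3960 J.
ΔU = nCvΔT = 1.50×23.1×(200−279) = -2750 J.
Q = ΔU + W = 1210 J.

1210 J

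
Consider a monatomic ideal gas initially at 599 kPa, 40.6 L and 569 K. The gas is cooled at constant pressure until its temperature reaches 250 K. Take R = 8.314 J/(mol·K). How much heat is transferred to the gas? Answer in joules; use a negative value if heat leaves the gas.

-34100 J

n = P₁V₁/(RT₁) = 599×40.6/(8.314×569) = 5.14 mol.
Isobaric: P stays 599 kPa; V/T = const ⇒ T₂ = 250 K, V₂ = 17.8 L.
W = PΔV = 599×(17.8−40.6) kPa·L = -13600 J.
ΔU = nCvΔT = 5.14×12.5×(250−569) = -20500 J.
Q = ΔU + W = nCpΔT = -34100 J.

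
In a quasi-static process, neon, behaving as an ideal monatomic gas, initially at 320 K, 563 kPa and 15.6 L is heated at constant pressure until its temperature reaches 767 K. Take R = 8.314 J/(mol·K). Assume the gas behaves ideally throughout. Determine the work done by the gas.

n = P₁V₁/(RT₁) = 563×15.6/(8.314×320) = 3.30 mol.
Isobaric: P stays 563 kPa; V/T = const ⇒ T₂ = 767 K, V₂ = 37.4 L.
W = PΔV = 563×(37.4−15.6) kPa·L = 12300 J.

12300 J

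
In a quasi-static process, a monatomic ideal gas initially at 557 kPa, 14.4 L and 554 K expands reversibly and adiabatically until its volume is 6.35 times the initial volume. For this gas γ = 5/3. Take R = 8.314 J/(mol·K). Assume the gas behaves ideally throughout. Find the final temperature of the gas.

162 K

Adiabatic: TV^(γ−1) = const ⇒ T₂ = 554×(0.157)^0.667 = 162 K; PV^γ = const ⇒ P₂ = 25.6 kPa.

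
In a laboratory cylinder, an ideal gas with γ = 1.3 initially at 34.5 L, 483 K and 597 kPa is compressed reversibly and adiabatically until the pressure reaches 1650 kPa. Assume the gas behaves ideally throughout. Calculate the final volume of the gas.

Adiabatic: T₂/T₁ = (P₂/P₁)^((γ−1)/γ) ⇒ T₂ = 483×(2.76)^0.231 = 611 K; V₂ = 15.8 L.

15.8 L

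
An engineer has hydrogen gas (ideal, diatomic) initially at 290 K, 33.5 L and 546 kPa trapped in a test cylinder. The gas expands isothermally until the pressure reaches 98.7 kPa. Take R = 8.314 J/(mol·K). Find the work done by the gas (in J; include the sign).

31300 J

n = P₁V₁/(RT₁) = 546×33.5/(8.314×290) = 7.59 mol.
Isothermal: T stays 290 K; PV = const ⇒ V₂ = 185 L, P₂ = 98.7 kPa.
W = nRT ln(V₂/V₁) = 7.59×8.314×290×ln(5.53) = 31300 J.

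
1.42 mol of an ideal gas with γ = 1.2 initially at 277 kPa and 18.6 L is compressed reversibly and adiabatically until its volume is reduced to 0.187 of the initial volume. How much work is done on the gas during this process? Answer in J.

T₁ = P₁V₁/(nR) = 277×18.6/(1.42×8.314) = 436 K.
Adiabatic: TV^(γ−1) = const ⇒ T₂ = 436×(5.35)^0.200 = 610 K; PV^γ = const ⇒ P₂ = 2070 kPa.
ΔU = nCvΔT = 1.42×41.6×(610−436) = 10300 J.
Q = 0 for an adiabatic process, so W = −ΔU = -10300 J.
Work done on the gas = −W_by = 10300 J.

10300 J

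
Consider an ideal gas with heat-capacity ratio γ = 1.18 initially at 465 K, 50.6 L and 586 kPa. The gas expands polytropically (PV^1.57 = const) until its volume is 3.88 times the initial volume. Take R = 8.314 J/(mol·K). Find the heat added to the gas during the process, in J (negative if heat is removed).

n = P₁V₁/(RT₁) = 586×50.6/(8.314×465) = 7.67 mol.
Polytropic n=1.57: T₂ = T₁(V₁/V₂)^(n−1) = 465×(0.258)^0.57 = 215 K; P₂ = P₁(V₁/V₂)^n = 69.7 kPa.
W = (P₁V₁−P₂V₂)/(n−1) = (586×50.6−69.7×196)/0.57 = 28000 J.
ΔU = nCvΔT = 7.67×46.2×(215−465) = -88700 J.
Q = ΔU + W = -60700 J.

-60700 J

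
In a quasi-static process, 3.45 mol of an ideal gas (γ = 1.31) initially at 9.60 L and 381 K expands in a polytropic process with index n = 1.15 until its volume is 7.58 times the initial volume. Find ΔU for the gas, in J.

-9240 J

P₁ = nRT₁/V₁ = 3.45×8.314×381/9.60 = 1140 kPa.
Polytropic n=1.15: T₂ = T₁(V₁/V₂)^(n−1) = 381×(0.132)^0.15 = 281 K; P₂ = P₁(V₁/V₂)^n = 111 kPa.
For an ideal gas ΔU = nCvΔT with Cv = R/(γ−1) = 26.8 J/(mol·K).
ΔU = 3.45×26.8×(281−381) = -9240 J.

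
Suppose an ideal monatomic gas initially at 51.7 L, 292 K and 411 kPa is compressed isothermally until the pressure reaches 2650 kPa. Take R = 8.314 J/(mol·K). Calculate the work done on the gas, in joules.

n = P₁V₁/(RT₁) = 411×51.7/(8.314×292) = 8.75 mol.
Isothermal: T stays 292 K; PV = const ⇒ V₂ = 8.02 L, P₂ = 2650 kPa.
W = nRT ln(V₂/V₁) = 8.75×8.314×292×ln(0.155) = -39600 J.
Work done on the gas = −W_by = 39600 J.

39600 J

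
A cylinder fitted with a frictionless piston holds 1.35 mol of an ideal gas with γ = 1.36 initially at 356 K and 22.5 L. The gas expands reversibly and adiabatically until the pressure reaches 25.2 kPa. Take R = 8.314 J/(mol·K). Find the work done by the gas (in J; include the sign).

4480 J

P₁ = nRT₁/V₁ = 1.35×8.314×356/22.5 = 178 kPa.
Adiabatic: T₂/T₁ = (P₂/P₁)^((γ−1)/γ) ⇒ T₂ = 356×(0.142)^0.265 = 212 K; V₂ = 94.6 L.
ΔU = nCvΔT = 1.35×23.1×(212−356) = -4480 J.
Q = 0 for an adiabatic process, so W = −ΔU = 4480 J.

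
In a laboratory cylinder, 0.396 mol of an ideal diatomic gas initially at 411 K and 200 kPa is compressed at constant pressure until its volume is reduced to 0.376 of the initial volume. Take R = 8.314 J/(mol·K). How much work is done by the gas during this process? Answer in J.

V₁ = nRT₁/P₁ = 0.396×8.314×411/200 = 6.77 L.
Isobaric: P stays 200 kPa; V/T = const ⇒ T₂ = 155 K, V₂ = 2.54 L.
W = PΔV = 200×(2.54−6.77) kPa·L = -844 J.

-844 J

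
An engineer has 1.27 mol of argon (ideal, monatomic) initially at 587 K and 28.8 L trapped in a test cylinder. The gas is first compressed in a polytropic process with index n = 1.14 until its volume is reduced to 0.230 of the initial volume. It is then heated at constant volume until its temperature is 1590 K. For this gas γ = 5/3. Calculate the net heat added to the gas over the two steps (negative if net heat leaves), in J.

P₁ = nRT₁/V₁ = 1.27×8.314×587/28.8 = 215 kPa.
Step 1 — Polytropic n=1.14: T₂ = T₁(V₁/V₂)^(n−1) = 587×(4.35)^0.14 = 721 K; P₂ = P₁(V₁/V₂)^n = 1150 kPa.
W = (P₁V₁−P₂V₂)/(n−1) = (215×28.8−1150×6.62)/0.14 = -10100 J.
ΔU = nCvΔT = 1.27×12.5×(721−587) = 2120 J.
Q = ΔU + W = -7990 J.
State after step 1: P = 1150 kPa, V = 6.62 L, T = 721 K.
Step 2 — Isochoric: V stays 6.62 L; P/T = const ⇒ T₂ = 1590 K, P₂ = 2530 kPa.
W = 0 (no volume change).
ΔU = nCvΔT = 1.27×12.5×(1590−721) = 13800 J.
Q = ΔU = 13800 J.
Net over both steps: W = -10100 J, Q = 5770 J, ΔU = 15900 J.

5770 J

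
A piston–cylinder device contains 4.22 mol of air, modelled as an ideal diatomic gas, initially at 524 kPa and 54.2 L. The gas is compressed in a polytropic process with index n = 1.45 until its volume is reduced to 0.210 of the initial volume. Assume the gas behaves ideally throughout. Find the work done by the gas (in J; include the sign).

T₁ = P₁V₁/(nR) = 524×54.2/(4.22×8.314) = 809 K.
Polytropic n=1.45: T₂ = T₁(V₁/V₂)^(n−1) = 809×(4.76)^0.45 = 1630 K; P₂ = P₁(V₁/V₂)^n = 5040 kPa.
W = (P₁V₁−P₂V₂)/(n−1) = (524×54.2−5040×11.4)/0.45 = -64300 J.

-64300 J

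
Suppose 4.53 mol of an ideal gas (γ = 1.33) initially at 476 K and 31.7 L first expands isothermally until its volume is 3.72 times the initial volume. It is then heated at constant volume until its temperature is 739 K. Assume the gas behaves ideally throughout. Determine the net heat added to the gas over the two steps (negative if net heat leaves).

P₁ = nRT₁/V₁ = 4.53×8.314×476/31.7 = 566 kPa.
Step 1 — Isothermal: T stays 476 K; PV = const ⇒ V₂ = 118 L, P₂ = 152 kPa.
ΔU = 0 (ideal gas, T constant).
W = nRT ln(V₂/V₁) = 4.53×8.314×476×ln(3.72) = 23600 J.
Q = ΔU + W = 23600 J.
State after step 1: P = 152 kPa, V = 118 L, T = 476 K.
Step 2 — Isochoric: V stays 118 L; P/T = const ⇒ T₂ = 739 K, P₂ = 236 kPa.
W = 0 (no volume change).
ΔU = nCvΔT = 4.53×25.2×(739−476) = 30000 J.
Q = ΔU = 30000 J.
Net over both steps: W = 23600 J, Q = 53600 J, ΔU = 30000 J.

53600 J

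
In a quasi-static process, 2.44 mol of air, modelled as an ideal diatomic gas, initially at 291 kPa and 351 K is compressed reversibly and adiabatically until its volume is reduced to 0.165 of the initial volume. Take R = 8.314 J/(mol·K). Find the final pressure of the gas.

3630 kPa

V₁ = nRT₁/P₁ = 2.44×8.314×351/291 = 24.5 L.
Adiabatic: TV^(γ−1) = const ⇒ T₂ = 351×(6.06)^0.400 = 722 K; PV^γ = const ⇒ P₂ = 3630 kPa.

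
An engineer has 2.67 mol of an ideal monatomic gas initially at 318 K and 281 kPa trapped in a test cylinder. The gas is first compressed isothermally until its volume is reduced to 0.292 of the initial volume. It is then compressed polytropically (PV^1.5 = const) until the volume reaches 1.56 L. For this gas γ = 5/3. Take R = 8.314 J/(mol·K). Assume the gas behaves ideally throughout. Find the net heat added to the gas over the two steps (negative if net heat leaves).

V₁ = nRT₁/P₁ = 2.67×8.314×318/281 = 25.1 L.
Step 1 — Isothermal: T stays 318 K; PV = const ⇒ V₂ = 7.34 L, P₂ = 962 kPa.
ΔU = 0 (ideal gas, T constant).
W = nRT ln(V₂/V₁) = 2.67×8.314×318×ln(0.292) = -8690 J.
Q = ΔU + W = -8690 J.
State after step 1: P = 962 kPa, V = 7.34 L, T = 318 K.
Step 2 — Polytropic n=1.5: T₂ = T₁(V₁/V₂)^(n−1) = 318×(4.70)^0.50 = 690 K; P₂ = P₁(V₁/V₂)^n = 9810 kPa.
W = (P₁V₁−P₂V₂)/(n−1) = (962×7.34−9810×1.56)/0.50 = -16500 J.
ΔU = nCvΔT = 2.67×12.5×(690−318) = 12400 J.
Q = ΔU + W = -4120 J.
Net over both steps: W = -25200 J, Q = -12800 J, ΔU = 12400 J.

-12800 J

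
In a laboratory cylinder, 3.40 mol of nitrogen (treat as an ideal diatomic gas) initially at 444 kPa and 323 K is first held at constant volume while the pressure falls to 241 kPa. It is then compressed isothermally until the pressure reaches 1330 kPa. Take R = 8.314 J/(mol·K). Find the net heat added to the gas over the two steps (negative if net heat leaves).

V₁ = nRT₁/P₁ = 3.40×8.314×323/444 = 20.6 L.
Step 1 — Isochoric: V stays 20.6 L; P/T = const ⇒ T₂ = 175 K, P₂ = 241 kPa.
W = 0 (no volume change).
ΔU = nCvΔT = 3.40×20.8×(175−323) = -10400 J.
Q = ΔU = -10400 J.
State after step 1: P = 241 kPa, V = 20.6 L, T = 175 K.
Step 2 — Isothermal: T stays 175 K; PV = const ⇒ V₂ = 3.73 L, P₂ = 1330 kPa.
ΔU = 0 (ideal gas, T constant).
W = nRT ln(V₂/V₁) = 3.40×8.314×175×ln(0.181) = -8470 J.
Q = ΔU + W = -8470 J.
Net over both steps: W = -8470 J, Q = -18900 J, ΔU = -10400 J.

-18900 J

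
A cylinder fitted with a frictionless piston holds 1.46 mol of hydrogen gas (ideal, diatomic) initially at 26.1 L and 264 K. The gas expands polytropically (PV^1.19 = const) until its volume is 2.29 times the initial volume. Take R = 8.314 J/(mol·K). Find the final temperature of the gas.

P₁ = nRT₁/V₁ = 1.46×8.314×264/26.1 = 123 kPa.
Polytropic n=1.19: T₂ = T₁(V₁/V₂)^(n−1) = 264×(0.437)^0.19 = 226 K; P₂ = P₁(V₁/V₂)^n = 45.8 kPa.

226 K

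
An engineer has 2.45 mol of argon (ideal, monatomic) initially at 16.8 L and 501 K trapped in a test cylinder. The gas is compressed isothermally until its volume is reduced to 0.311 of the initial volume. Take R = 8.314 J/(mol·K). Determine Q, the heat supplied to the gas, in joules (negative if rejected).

P₁ = nRT₁/V₁ = 2.45×8.314×501/16.8 = 607 kPa.
Isothermal: T stays 501 K; PV = const ⇒ V₂ = 5.22 L, P₂ = 1950 kPa.
ΔU = 0 (ideal gas, T constant).
W = nRT ln(V₂/V₁) = 2.45×8.314×501×ln(0.311) = -11900 J.
Q = ΔU + W = -11900 J.

-11900 J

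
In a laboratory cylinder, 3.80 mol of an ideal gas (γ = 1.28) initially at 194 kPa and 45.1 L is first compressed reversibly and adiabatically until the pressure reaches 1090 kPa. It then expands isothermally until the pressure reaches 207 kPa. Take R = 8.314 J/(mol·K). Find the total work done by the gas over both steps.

T₁ = P₁V₁/(nR) = 194×45.1/(3.80×8.314) = 277 K.
Step 1 — Adiabatic: T₂/T₁ = (P₂/P₁)^((γ−1)/γ) ⇒ T₂ = 277×(5.62)^0.219 = 404 K; V₂ = 11.7 L.
ΔU = nCvΔT = 3.80×29.7×(404−277) = 14300 J.
Q = 0 for an adiabatic process, so W = −ΔU = -14300 J.
State after step 1: P = 1090 kPa, V = 11.7 L, T = 404 K.
Step 2 — Isothermal: T stays 404 K; PV = const ⇒ V₂ = 61.7 L, P₂ = 207 kPa.
ΔU = 0 (ideal gas, T constant).
W = nRT ln(V₂/V₁) = 3.80×8.314×404×ln(5.27) = 21200 J.
Q = ΔU + W = 21200 J.
Net over both steps: W = 6870 J, Q = 21200 J, ΔU = 14300 J.

6870 J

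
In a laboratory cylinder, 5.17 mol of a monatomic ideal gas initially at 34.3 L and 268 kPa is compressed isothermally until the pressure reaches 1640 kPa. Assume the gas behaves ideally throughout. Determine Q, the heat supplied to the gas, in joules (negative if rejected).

-16700 J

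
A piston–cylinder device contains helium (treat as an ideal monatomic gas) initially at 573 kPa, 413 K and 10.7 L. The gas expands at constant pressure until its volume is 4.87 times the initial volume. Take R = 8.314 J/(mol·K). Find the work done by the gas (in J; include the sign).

n = P₁V₁/(RT₁) = 573×10.7/(8.314×413) = 1.79 mol.
Isobaric: P stays 573 kPa; V/T = const ⇒ T₂ = 2010 K, V₂ = 52.1 L.
W = PΔV = 573×(52.1−10.7) kPa·L = 23700 J.

23700 J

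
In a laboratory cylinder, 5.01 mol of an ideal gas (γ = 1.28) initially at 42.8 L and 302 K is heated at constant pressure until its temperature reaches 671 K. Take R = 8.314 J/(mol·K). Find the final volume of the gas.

P₁ = nRT₁/V₁ = 5.01×8.314×302/42.8 = 294 kPa.
Isobaric: P stays 294 kPa; V/T = const ⇒ T₂ = 671 K, V₂ = 95.1 L.

95.1 L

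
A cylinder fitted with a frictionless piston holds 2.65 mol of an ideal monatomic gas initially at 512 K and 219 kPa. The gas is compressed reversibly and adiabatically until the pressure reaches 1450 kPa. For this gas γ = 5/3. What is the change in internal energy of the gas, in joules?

V₁ = nRT₁/P₁ = 2.65×8.314×512/219 = 51.5 L.
Adiabatic: T₂/T₁ = (P₂/P₁)^((γ−1)/γ) ⇒ T₂ = 512×(6.62)^0.400 = 1090 K; V₂ = 16.6 L.
For an ideal gas ΔU = nCvΔT with Cv = (3/2)R = 12.5 J/(mol·K).
ΔU = 2.65×12.5×(1090−512) = 19100 J.

19100 J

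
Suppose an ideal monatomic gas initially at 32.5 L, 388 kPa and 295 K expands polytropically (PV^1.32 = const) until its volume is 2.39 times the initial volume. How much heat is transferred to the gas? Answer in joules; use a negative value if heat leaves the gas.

n = P₁V₁/(RT₁) = 388×32.5/(8.314×295) = 5.14 mol.
Polytropic n=1.32: T₂ = T₁(V₁/V₂)^(n−1) = 295×(0.418)^0.32 = 223 K; P₂ = P₁(V₁/V₂)^n = 123 kPa.
W = (P₁V₁−P₂V₂)/(n−1) = (388×32.5−123×77.7)/0.32 = 9590 J.
ΔU = nCvΔT = 5.14×12.5×(223−295) = -4600 J.
Q = ΔU + W = 4990 J.

4990 J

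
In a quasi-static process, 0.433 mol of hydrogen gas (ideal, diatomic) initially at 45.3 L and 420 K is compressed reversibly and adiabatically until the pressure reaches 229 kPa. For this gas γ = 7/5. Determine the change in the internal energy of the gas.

2770 J

P₁ = nRT₁/V₁ = 0.433×8.314×420/45.3 = 33.4 kPa.
Adiabatic: T₂/T₁ = (P₂/P₁)^((γ−1)/γ) ⇒ T₂ = 420×(6.86)^0.286 = 728 K; V₂ = 11.4 L.
For an ideal gas ΔU = nCvΔT with Cv = (5/2)R = 20.8 J/(mol·K).
ΔU = 0.433×20.8×(728−420) = 2770 J.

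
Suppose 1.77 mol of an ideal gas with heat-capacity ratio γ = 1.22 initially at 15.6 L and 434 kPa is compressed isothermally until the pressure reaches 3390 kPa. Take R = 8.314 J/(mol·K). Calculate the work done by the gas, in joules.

-13900 J

T₁ = P₁V₁/(nR) = 434×15.6/(1.77×8.314) = 460 K.
Isothermal: T stays 460 K; PV = const ⇒ V₂ = 2.00 L, P₂ = 3390 kPa.
W = nRT ln(V₂/V₁) = 1.77×8.314×460×ln(0.128) = -13900 J.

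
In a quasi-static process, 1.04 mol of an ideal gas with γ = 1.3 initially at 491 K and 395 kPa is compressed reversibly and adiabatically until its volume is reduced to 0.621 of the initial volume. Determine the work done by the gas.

-2170 J

V₁ = nRT₁/P₁ = 1.04×8.314×491/395 = 10.7 L.
Adiabatic: TV^(γ−1) = const ⇒ T₂ = 491×(1.61)^0.300 = 566 K; PV^γ = const ⇒ P₂ = 734 kPa.
ΔU = nCvΔT = 1.04×27.7×(566−491) = 2170 J.
Q = 0 for an adiabatic process, so W = −ΔU = -2170 J.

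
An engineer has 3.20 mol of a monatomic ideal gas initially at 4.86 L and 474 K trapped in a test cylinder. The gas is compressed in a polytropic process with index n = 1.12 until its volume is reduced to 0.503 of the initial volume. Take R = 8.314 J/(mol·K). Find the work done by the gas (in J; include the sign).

P₁ = nRT₁/V₁ = 3.20×8.314×474/4.86 = 2590 kPa.
Polytropic n=1.12: T₂ = T₁(V₁/V₂)^(n−1) = 474×(1.99)^0.12 = 515 K; P₂ = P₁(V₁/V₂)^n = 5600 kPa.
W = (P₁V₁−P₂V₂)/(n−1) = (2590×4.86−5600×2.44)/0.12 = -9030 J.

-9030 J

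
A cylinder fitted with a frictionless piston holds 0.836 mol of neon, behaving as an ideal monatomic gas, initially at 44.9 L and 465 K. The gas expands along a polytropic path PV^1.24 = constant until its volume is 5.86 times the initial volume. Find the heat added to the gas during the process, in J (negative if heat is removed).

P₁ = nRT₁/V₁ = 0.836×8.314×465/44.9 = 72.0 kPa.
Polytropic n=1.24: T₂ = T₁(V₁/V₂)^(n−1) = 465×(0.171)^0.24 = 304 K; P₂ = P₁(V₁/V₂)^n = 8.04 kPa.
W = (P₁V₁−P₂V₂)/(n−1) = (72.0×44.9−8.04×263)/0.24 = 4660 J.
ΔU = nCvΔT = 0.836×12.5×(304−465) = -1680 J.
Q = ΔU + W = 2980 J.

2980 J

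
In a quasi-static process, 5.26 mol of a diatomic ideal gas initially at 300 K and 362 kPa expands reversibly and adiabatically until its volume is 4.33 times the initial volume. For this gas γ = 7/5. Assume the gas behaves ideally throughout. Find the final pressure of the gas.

46.5 kPa

V₁ = nRT₁/P₁ = 5.26×8.314×300/362 = 36.2 L.
Adiabatic: TV^(γ−1) = const ⇒ T₂ = 300×(0.231)^0.400 = 167 K; PV^γ = const ⇒ P₂ = 46.5 kPa.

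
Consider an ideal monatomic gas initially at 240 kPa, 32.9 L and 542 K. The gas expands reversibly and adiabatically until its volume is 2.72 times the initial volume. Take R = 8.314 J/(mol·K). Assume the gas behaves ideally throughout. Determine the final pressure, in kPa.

Adiabatic: TV^(γ−1) = const ⇒ T₂ = 542×(0.368)^0.667 = 278 K; PV^γ = const ⇒ P₂ = 45.3 kPa.

45.3 kPa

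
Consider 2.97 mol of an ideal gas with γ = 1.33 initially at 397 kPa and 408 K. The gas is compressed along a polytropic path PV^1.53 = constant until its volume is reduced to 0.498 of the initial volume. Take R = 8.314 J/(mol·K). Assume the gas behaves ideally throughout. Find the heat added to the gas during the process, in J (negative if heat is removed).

5150 J

V₁ = nRT₁/P₁ = 2.97×8.314×408/397 = 25.4 L.
Polytropic n=1.53: T₂ = T₁(V₁/V₂)^(n−1) = 408×(2.01)^0.53 = 590 K; P₂ = P₁(V₁/V₂)^n = 1150 kPa.
W = (P₁V₁−P₂V₂)/(n−1) = (397×25.4−1150×12.6)/0.53 = -8500 J.
ΔU = nCvΔT = 2.97×25.2×(590−408) = 13600 J.
Q = ΔU + W = 5150 J.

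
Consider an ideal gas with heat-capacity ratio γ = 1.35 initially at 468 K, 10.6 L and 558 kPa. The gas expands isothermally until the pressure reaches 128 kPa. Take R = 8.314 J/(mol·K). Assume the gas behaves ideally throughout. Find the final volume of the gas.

Isothermal: T stays 468 K; PV = const ⇒ V₂ = 46.2 L, P₂ = 128 kPa.

46.2 L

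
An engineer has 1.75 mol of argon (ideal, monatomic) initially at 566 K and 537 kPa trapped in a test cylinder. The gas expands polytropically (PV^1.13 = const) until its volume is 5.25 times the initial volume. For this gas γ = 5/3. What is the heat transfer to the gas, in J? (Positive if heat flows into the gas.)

9890 J

V₁ = nRT₁/P₁ = 1.75×8.314×566/537 = 15.3 L.
Polytropic n=1.13: T₂ = T₁(V₁/V₂)^(n−1) = 566×(0.190)^0.13 = 456 K; P₂ = P₁(V₁/V₂)^n = 82.5 kPa.
W = (P₁V₁−P₂V₂)/(n−1) = (537×15.3−82.5×80.5)/0.13 = 12300 J.
ΔU = nCvΔT = 1.75×12.5×(456−566) = -2400 J.
Q = ΔU + W = 9890 J.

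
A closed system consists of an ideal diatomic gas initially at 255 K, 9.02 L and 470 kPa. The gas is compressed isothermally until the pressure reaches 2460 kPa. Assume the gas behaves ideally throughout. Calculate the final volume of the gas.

Isothermal: T stays 255 K; PV = const ⇒ V₂ = 1.72 L, P₂ = 2460 kPa.

1.72 L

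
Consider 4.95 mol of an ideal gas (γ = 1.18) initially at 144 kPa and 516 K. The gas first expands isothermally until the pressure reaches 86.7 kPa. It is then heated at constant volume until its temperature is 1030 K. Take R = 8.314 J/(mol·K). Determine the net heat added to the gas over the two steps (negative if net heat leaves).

V₁ = nRT₁/P₁ = 4.95×8.314×516/144 = 147 L.
Step 1 — Isothermal: T stays 516 K; PV = const ⇒ V₂ = 245 L, P₂ = 86.7 kPa.
ΔU = 0 (ideal gas, T constant).
W = nRT ln(V₂/V₁) = 4.95×8.314×516×ln(1.66) = 10800 J.
Q = ΔU + W = 10800 J.
State after step 1: P = 86.7 kPa, V = 245 L, T = 516 K.
Step 2 — Isochoric: V stays 245 L; P/T = const ⇒ T₂ = 1030 K, P₂ = 173 kPa.
W = 0 (no volume change).
ΔU = nCvΔT = 4.95×46.2×(1030−516) = 118000 J.
Q = ΔU = 118000 J.
Net over both steps: W = 10800 J, Q = 128000 J, ΔU = 118000 J.

128000 J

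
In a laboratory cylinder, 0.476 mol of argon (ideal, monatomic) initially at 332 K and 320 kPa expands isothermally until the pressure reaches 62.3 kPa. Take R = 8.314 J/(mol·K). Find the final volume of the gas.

V₁ = nRT₁/P₁ = 0.476×8.314×332/320 = 4.11 L.
Isothermal: T stays 332 K; PV = const ⇒ V₂ = 21.1 L, P₂ = 62.3 kPa.

21.1 L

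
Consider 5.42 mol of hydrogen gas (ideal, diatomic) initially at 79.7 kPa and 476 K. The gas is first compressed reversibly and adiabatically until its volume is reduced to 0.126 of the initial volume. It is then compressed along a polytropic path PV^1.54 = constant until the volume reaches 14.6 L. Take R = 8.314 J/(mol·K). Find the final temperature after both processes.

1720 K

V₁ = nRT₁/P₁ = 5.42×8.314×476/79.7 = 269 L.
Step 1 — Adiabatic: TV^(γ−1) = const ⇒ T₂ = 476×(7.94)^0.400 = 1090 K; PV^γ = const ⇒ P₂ = 1450 kPa.
ΔU = nCvΔT = 5.42×20.8×(1090−476) = 69200 J.
Q = 0 for an adiabatic process, so W = −ΔU = -69200 J.
State after step 1: P = 1450 kPa, V = 33.9 L, T = 1090 K.
Step 2 — Polytropic n=1.54: T₂ = T₁(V₁/V₂)^(n−1) = 1090×(2.32)^0.54 = 1720 K; P₂ = P₁(V₁/V₂)^n = 5300 kPa.
W = (P₁V₁−P₂V₂)/(n−1) = (1450×33.9−5300×14.6)/0.54 = -52400 J.
ΔU = nCvΔT = 5.42×20.8×(1720−1090) = 70800 J.
Q = ΔU + W = 18300 J.
Net over both steps: W = -122000 J, Q = 18300 J, ΔU = 140000 J.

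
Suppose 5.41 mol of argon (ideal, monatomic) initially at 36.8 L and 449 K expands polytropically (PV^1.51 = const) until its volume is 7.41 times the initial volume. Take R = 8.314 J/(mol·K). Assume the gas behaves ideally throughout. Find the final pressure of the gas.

P₁ = nRT₁/V₁ = 5.41×8.314×449/36.8 = 549 kPa.
Polytropic n=1.51: T₂ = T₁(V₁/V₂)^(n−1) = 449×(0.135)^0.51 = 162 K; P₂ = P₁(V₁/V₂)^n = 26.7 kPa.

26.7 kPa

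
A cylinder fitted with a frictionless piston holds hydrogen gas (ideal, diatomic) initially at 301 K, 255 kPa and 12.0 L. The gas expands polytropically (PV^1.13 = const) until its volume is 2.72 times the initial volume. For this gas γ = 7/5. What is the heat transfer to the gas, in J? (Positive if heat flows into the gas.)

1940 J

n = P₁V₁/(RT₁) = 255×12.0/(8.314×301) = 1.22 mol.
Polytropic n=1.13: T₂ = T₁(V₁/V₂)^(n−1) = 301×(0.368)^0.13 = 264 K; P₂ = P₁(V₁/V₂)^n = 82.3 kPa.
W = (P₁V₁−P₂V₂)/(n−1) = (255×12.0−82.3×32.6)/0.13 = 2870 J.
ΔU = nCvΔT = 1.22×20.8×(264−301) = -933 J.
Q = ΔU + W = 1940 J.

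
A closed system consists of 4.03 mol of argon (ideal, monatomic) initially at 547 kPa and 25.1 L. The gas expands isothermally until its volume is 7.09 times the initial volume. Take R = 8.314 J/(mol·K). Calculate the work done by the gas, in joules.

T₁ = P₁V₁/(nR) = 547×25.1/(4.03×8.314) = 410 K.
Isothermal: T stays 410 K; PV = const ⇒ V₂ = 178 L, P₂ = 77.2 kPa.
W = nRT ln(V₂/V₁) = 4.03×8.314×410×ln(7.09) = 26900 J.

26900 J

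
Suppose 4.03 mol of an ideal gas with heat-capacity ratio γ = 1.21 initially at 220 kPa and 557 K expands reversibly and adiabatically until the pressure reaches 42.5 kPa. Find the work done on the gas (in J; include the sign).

-22100 J

V₁ = nRT₁/P₁ = 4.03×8.314×557/220 = 84.8 L.
Adiabatic: T₂/T₁ = (P₂/P₁)^((γ−1)/γ) ⇒ T₂ = 557×(0.193)^0.174 = 419 K; V₂ = 330 L.
ΔU = nCvΔT = 4.03×39.6×(419−557) = -22100 J.
Q = 0 for an adiabatic process, so W = −ΔU = 22100 J.
Work done on the gas = −W_by = -22100 J.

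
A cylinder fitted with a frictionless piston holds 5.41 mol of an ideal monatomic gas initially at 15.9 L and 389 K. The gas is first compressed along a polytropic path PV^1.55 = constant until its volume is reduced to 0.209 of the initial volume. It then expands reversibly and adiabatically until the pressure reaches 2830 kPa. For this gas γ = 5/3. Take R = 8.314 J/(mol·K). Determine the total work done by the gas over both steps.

-15700 J

P₁ = nRT₁/V₁ = 5.41×8.314×389/15.9 = 1100 kPa.
Step 1 — Polytropic n=1.55: T₂ = T₁(V₁/V₂)^(n−1) = 389×(4.78)^0.55 = 920 K; P₂ = P₁(V₁/V₂)^n = 12500 kPa.
W = (P₁V₁−P₂V₂)/(n−1) = (1100×15.9−12500×3.32)/0.55 = -43400 J.
ΔU = nCvΔT = 5.41×12.5×(920−389) = 35800 J.
Q = ΔU + W = -7600 J.
State after step 1: P = 12500 kPa, V = 3.32 L, T = 920 K.
Step 2 — Adiabatic: T₂/T₁ = (P₂/P₁)^((γ−1)/γ) ⇒ T₂ = 920×(0.227)^0.400 = 509 K; V₂ = 8.08 L.
ΔU = nCvΔT = 5.41×12.5×(509−920) = -27800 J.
Q = 0 for an adiabatic process, so W = −ΔU = 27800 J.
Net over both steps: W = -15700 J, Q = -7600 J, ΔU = 8080 J.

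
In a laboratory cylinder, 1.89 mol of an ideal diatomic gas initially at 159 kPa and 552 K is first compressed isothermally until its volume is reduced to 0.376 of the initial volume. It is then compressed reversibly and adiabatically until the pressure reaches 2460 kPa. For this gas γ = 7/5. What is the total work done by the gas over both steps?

V₁ = nRT₁/P₁ = 1.89×8.314×552/159 = 54.6 L.
Step 1 — Isothermal: T stays 552 K; PV = const ⇒ V₂ = 20.5 L, P₂ = 423 kPa.
ΔU = 0 (ideal gas, T constant).
W = nRT ln(V₂/V₁) = 1.89×8.314×552×ln(0.376) = -8480 J.
Q = ΔU + W = -8480 J.
State after step 1: P = 423 kPa, V = 20.5 L, T = 552 K.
Step 2 — Adiabatic: T₂/T₁ = (P₂/P₁)^((γ−1)/γ) ⇒ T₂ = 552×(5.82)^0.286 = 913 K; V₂ = 5.83 L.
ΔU = nCvΔT = 1.89×20.8×(913−552) = 14200 J.
Q = 0 for an adiabatic process, so W = −ΔU = -14200 J.
Net over both steps: W = -22700 J, Q = -8480 J, ΔU = 14200 J.

-22700 J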